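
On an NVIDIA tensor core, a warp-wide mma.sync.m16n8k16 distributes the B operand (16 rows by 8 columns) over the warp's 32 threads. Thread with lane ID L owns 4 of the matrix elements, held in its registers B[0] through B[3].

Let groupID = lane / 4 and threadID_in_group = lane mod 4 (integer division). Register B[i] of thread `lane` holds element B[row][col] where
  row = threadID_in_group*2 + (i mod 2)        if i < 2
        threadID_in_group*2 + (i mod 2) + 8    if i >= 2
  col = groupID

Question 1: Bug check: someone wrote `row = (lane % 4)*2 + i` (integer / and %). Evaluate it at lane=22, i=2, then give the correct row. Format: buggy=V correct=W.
buggy=6 correct=12

`(lane % 4)*2 + i`[22,2]→6
lane 22→22/4=5, 22 mod 4=2
i=2  r:2·2+0+8→12  c:5
row: 6 vs 12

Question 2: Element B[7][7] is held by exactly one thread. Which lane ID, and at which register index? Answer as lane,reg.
c: 7->gid=7  r: 7->r8=0,tid=3,i&1=1
L=7*4+3=31  i=0*2+1=1

31,1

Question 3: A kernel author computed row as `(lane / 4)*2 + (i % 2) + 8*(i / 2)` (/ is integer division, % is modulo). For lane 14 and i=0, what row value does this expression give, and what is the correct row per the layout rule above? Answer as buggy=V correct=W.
`(lane / 4)*2 + (i % 2) + 8*(i / 2)`[14,0]=>6
L=14=>grp=14>>2=3, tig=14&3=2
[0]=>row 2·2+0+0=4  col grp=3
row: 6 vs 4

buggy=6 correct=4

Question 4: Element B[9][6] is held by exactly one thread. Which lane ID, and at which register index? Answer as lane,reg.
24,3

c: 6->gid=6  r: 9->r8=1,tid=0,i&1=1
L=6*4+0=24  i=1*2+1=3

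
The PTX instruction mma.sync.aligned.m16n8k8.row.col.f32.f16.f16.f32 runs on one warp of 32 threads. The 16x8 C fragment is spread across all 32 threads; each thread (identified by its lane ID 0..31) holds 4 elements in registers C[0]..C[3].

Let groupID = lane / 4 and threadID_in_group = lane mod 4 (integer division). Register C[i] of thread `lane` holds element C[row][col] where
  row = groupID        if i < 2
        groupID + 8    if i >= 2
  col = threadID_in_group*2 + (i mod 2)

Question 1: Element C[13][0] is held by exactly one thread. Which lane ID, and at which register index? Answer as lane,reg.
20,2

r=13⇒gr=5,Rb=1  c=0⇒th=0,odd=0
L=5*4+0=20  i=1*2+0=2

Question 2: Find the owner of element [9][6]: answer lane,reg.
r: 9->gid=1,r8=1  c: 6->tid=3,i&1=0
L=1*4+3=7  i=1*2+0=2

7,2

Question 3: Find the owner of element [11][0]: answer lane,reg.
12,2

r: 11->gid=3,r8=1  c: 0->tid=0,i&1=0
L=3*4+0=12  i=1*2+0=2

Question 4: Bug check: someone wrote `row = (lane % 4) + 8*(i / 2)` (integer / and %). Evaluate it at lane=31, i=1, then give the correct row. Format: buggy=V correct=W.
`(lane % 4) + 8*(i / 2)`[31,1]->3
lane 31->31/4=7, 31 mod 4=3
i=1  r:7+0->7  c:2·3+1->7
row: 3 vs 7

buggy=3 correct=7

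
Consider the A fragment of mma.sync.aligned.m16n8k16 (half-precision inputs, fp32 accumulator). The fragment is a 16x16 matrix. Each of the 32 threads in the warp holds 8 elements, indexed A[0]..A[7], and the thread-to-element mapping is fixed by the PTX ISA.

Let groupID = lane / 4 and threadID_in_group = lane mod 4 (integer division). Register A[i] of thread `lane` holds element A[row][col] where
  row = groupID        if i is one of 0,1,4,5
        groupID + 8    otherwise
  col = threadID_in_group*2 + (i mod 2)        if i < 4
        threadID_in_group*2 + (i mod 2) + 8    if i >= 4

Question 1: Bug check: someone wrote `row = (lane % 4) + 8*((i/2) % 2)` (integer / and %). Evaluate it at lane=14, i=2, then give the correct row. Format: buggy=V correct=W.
`(lane % 4) + 8*((i/2) % 2)`[14,2]→10
lane 14: G=3 (14/4), T=2 (14%4)
i=2: r=3+8=11, c=2*2+0+0=4
row: 10 vs 11

buggy=10 correct=11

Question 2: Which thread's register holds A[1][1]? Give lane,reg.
r=1⇒gr=1,Rb=0  c=1⇒Cb=0,th=0,odd=1
L=1*4+0=4  i=0*4+0*2+1=1

4,1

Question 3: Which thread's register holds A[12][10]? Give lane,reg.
17,6

r:12=>grp=4,rB=1  c:10=>cB=1,tig=1,lo=0
L=4*4+1=17  i=1*4+1*2+0=6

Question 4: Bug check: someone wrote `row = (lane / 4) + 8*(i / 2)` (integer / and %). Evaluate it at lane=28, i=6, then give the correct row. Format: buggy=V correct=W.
buggy=31 correct=15

`(lane / 4) + 8*(i / 2)`[28,6]→31
lane 28: G=7 (28/4), T=0 (28%4)
i=6: r=7+8=15, c=0*2+0+8=8
row: 31 vs 15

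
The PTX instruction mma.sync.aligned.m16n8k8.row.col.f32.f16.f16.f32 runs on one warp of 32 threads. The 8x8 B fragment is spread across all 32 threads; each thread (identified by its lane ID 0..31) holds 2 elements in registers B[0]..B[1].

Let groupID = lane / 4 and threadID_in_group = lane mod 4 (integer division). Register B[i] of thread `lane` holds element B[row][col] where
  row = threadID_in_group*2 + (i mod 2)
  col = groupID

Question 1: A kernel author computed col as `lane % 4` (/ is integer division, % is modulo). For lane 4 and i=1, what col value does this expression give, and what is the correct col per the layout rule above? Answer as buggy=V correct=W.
`lane % 4`[4,1]→0
4: G=1,T=0
[1] (0*2+1,1) = (1,1)
col: 0 vs 1

buggy=0 correct=1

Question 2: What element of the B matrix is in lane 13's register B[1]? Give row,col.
L=13⇒gr=13>>2=3, th=13&3=1
[1]⇒row 1·2+1=3  col gr=3

3,3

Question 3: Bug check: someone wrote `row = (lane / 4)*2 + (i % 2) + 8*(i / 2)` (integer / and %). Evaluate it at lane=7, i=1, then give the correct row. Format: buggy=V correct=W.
`(lane / 4)*2 + (i % 2) + 8*(i / 2)`[7,1]->3
lane 7->7/4=1, 7 mod 4=3
i=1  r:2·3+1->7  c:1
row: 3 vs 7

buggy=3 correct=7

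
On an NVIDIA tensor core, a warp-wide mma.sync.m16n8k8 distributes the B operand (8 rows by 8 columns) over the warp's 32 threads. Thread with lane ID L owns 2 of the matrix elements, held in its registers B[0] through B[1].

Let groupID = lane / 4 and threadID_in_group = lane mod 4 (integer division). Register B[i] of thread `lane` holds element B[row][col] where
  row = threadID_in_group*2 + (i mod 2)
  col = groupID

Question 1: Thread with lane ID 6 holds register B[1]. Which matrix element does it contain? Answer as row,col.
5,1

lane 6⇒6/4=1, 6 mod 4=2
i=1  r:2·2+1⇒5  c:1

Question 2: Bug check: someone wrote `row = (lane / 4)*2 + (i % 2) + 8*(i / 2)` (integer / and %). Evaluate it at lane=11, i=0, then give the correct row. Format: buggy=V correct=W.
`(lane / 4)*2 + (i % 2) + 8*(i / 2)`[11,0]⇒4
11: gr=2,th=3
[0] (3*2+0,2) = (6,2)
row: 4 vs 6

buggy=4 correct=6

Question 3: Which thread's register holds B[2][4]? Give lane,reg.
17,0

c:4=>grp=4  r:2=>tig=1,lo=0
L=4*4+1=17  i=0=0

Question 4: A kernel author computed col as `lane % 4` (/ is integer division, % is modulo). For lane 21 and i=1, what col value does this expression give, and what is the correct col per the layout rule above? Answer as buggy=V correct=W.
`lane % 4`[21,1]->1
21: g=5,t=1
[1] (1*2+1,5) = (3,5)
col: 1 vs 5

buggy=1 correct=5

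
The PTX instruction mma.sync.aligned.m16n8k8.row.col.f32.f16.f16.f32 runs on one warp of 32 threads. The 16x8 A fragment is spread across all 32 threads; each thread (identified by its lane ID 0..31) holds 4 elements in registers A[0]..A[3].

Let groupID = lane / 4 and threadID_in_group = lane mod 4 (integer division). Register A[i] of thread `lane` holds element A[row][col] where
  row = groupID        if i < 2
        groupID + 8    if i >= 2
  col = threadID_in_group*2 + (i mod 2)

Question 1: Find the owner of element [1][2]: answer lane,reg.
5,0

r=1→G=1,rhi=0  c=2→T=1,p=0
L=1*4+1=5  i=0*2+0=0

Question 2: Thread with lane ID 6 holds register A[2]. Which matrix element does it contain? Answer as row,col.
9,4

L=6⇒gr=6>>2=1, th=6&3=2
[2]⇒row 1+8=9  col 2·2+0=4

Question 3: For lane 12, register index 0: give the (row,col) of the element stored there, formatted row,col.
3,0

lane 12: gr=3 (12/4), th=0 (12%4)
i=0: r=3+0=3, c=0*2+0=0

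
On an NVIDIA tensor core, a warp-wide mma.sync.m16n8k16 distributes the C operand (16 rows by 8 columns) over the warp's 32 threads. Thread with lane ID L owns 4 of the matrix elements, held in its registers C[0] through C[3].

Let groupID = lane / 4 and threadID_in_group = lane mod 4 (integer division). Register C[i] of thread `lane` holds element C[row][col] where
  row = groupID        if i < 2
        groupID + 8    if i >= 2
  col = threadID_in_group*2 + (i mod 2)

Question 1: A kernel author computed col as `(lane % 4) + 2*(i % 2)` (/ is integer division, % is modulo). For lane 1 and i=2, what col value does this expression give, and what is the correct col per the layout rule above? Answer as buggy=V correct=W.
`(lane % 4) + 2*(i % 2)`[1,2]->1
lane 1->1/4=0, 1 mod 4=1
i=2  r:0+8->8  c:2·1+0->2
col: 1 vs 2

buggy=1 correct=2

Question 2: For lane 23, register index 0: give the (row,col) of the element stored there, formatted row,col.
5,6

23: gr=5,th=3
[0] (5+0,3*2+0) = (5,6)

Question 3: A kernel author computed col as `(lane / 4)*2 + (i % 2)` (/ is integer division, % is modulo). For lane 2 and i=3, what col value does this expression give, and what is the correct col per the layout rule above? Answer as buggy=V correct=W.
buggy=1 correct=5

`(lane / 4)*2 + (i % 2)`[2,3]→1
L=2→G=2>>2=0, T=2&3=2
[3]→row 0+8=8  col 2·2+1=5
col: 1 vs 5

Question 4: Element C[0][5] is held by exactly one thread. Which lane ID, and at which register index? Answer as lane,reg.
2,1

r:0=>grp=0,rB=0  c:5=>tig=2,lo=1
L=0*4+2=2  i=0*2+1=1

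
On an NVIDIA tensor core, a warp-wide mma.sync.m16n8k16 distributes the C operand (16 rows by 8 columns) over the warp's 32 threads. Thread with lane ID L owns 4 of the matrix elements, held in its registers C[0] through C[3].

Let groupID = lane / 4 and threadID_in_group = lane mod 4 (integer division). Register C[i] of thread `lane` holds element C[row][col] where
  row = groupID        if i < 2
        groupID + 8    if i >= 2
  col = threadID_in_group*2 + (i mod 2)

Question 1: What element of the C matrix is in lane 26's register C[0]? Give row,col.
26: gid=6,tid=2
[0] (6+0,2*2+0) = (6,4)

6,4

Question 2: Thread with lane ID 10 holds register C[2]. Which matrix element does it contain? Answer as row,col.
10,4

lane 10: grp=2 (10/4), tig=2 (10%4)
i=2: r=2+8=10, c=2*2+0=4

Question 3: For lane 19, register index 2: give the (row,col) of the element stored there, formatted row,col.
lane 19->19/4=4, 19 mod 4=3
i=2  r:4+8->12  c:2·3+0->6

12,6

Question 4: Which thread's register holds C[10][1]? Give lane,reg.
8,3

r=10⇒gr=2,Rb=1  c=1⇒th=0,odd=1
L=2*4+0=8  i=1*2+1=3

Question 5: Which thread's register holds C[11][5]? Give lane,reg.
14,3

r: 11->gid=3,r8=1  c: 5->tid=2,i&1=1
L=3*4+2=14  i=1*2+1=3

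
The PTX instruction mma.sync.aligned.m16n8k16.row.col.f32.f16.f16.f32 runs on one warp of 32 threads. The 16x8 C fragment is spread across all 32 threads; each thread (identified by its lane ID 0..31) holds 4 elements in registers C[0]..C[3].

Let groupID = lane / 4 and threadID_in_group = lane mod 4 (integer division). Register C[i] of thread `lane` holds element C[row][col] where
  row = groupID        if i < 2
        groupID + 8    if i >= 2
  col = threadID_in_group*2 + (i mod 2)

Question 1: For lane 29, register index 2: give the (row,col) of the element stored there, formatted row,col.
15,2

29: G=7,T=1
[2] (7+8,1*2+0) = (15,2)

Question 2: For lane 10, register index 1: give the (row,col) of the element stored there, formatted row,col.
lane 10: g=2 (10/4), t=2 (10%4)
i=1: r=2+0=2, c=2*2+1=5

2,5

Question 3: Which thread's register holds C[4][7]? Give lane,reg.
19,1

r=4->g=4,rb=0  c=7->t=3,b0=1
L=4*4+3=19  i=0*2+1=1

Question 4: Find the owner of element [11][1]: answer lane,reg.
12,3

r:11=>grp=3,rB=1  c:1=>tig=0,lo=1
L=3*4+0=12  i=1*2+1=3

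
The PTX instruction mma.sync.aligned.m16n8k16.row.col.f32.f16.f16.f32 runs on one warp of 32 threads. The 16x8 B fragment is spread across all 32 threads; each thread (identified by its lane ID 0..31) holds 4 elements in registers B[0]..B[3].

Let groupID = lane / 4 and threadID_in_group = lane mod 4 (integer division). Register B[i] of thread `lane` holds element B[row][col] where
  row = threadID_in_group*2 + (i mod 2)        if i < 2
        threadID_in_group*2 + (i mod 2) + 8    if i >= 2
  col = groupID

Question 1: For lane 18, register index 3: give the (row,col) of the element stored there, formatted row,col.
lane 18⇒18/4=4, 18 mod 4=2
i=3  r:2·2+1+8⇒13  c:4

13,4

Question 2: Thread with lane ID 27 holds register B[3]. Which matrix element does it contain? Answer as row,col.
lane 27: G=6 (27/4), T=3 (27%4)
i=3: r=3*2+1+8=15, c=G=6

15,6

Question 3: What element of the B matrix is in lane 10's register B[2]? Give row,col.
12,2

10: g=2,t=2
[2] (2*2+0+8,2) = (12,2)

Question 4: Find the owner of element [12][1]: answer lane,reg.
c=1→G=1  r=12→rhi=1,T=2,p=0
L=1*4+2=6  i=1*2+0=2

6,2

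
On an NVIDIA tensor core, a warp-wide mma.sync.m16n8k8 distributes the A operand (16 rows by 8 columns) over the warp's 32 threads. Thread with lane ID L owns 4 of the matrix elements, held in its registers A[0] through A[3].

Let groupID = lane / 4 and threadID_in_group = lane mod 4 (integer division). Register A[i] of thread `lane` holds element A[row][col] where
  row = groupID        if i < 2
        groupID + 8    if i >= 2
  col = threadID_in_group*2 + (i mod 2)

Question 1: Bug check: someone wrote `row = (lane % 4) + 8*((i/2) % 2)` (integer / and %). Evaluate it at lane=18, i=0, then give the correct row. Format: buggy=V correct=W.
buggy=2 correct=4

`(lane % 4) + 8*((i/2) % 2)`[18,0]=>2
lane 18: grp=4 (18/4), tig=2 (18%4)
i=0: r=4+0=4, c=2*2+0=4
row: 2 vs 4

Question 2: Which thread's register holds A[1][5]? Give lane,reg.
r:1=>grp=1,rB=0  c:5=>tig=2,lo=1
L=1*4+2=6  i=0*2+1=1

6,1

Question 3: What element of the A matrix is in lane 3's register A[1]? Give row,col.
0,7

3: g=0,t=3
[1] (0+0,3*2+1) = (0,7)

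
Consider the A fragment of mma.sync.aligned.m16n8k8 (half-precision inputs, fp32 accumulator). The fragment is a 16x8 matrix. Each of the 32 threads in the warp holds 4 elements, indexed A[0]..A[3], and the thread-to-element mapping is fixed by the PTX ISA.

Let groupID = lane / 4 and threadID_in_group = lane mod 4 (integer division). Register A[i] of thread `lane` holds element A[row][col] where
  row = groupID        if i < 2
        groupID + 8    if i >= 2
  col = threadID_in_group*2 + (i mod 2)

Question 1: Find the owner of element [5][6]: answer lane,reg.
23,0

r:5=>grp=5,rB=0  c:6=>tig=3,lo=0
L=5*4+3=23  i=0*2+0=0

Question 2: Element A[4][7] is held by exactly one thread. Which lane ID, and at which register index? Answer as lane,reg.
r=4->g=4,rb=0  c=7->t=3,b0=1
L=4*4+3=19  i=0*2+1=1

19,1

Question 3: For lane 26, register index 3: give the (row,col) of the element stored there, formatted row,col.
lane 26: gr=6 (26/4), th=2 (26%4)
i=3: r=6+8=14, c=2*2+1=5

14,5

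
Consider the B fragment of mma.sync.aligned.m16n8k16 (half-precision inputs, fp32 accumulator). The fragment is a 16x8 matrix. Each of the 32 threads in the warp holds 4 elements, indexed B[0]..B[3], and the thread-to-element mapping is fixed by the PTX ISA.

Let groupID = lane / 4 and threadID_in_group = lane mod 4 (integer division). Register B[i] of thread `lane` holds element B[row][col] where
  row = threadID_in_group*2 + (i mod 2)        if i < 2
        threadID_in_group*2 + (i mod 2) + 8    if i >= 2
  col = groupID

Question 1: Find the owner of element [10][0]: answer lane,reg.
1,2

c: 0->gid=0  r: 10->r8=1,tid=1,i&1=0
L=0*4+1=1  i=1*2+0=2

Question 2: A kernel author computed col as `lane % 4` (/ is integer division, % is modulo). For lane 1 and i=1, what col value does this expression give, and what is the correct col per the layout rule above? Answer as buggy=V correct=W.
buggy=1 correct=0

`lane % 4`[1,1]→1
1: G=0,T=1
[1] (1*2+1+0,0) = (3,0)
col: 1 vs 0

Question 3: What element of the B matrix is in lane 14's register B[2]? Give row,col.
12,3

14: grp=3,tig=2
[2] (2*2+0+8,3) = (12,3)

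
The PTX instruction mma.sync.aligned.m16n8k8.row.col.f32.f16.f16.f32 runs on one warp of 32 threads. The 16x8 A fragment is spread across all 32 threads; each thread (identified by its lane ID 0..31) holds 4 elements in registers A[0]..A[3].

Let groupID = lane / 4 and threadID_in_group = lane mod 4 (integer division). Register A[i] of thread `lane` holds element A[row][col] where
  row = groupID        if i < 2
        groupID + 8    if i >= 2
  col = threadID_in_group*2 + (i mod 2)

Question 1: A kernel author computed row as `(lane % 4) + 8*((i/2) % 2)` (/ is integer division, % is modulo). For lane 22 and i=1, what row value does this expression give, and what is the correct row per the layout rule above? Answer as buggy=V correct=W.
buggy=2 correct=5

`(lane % 4) + 8*((i/2) % 2)`[22,1]->2
lane 22->22/4=5, 22 mod 4=2
i=1  r:5+0->5  c:2·2+1->5
row: 2 vs 5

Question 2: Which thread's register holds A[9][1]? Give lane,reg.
4,3

r:9=>grp=1,rB=1  c:1=>tig=0,lo=1
L=1*4+0=4  i=1*2+1=3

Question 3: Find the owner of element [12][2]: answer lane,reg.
17,2

r=12→G=4,rhi=1  c=2→T=1,p=0
L=4*4+1=17  i=1*2+0=2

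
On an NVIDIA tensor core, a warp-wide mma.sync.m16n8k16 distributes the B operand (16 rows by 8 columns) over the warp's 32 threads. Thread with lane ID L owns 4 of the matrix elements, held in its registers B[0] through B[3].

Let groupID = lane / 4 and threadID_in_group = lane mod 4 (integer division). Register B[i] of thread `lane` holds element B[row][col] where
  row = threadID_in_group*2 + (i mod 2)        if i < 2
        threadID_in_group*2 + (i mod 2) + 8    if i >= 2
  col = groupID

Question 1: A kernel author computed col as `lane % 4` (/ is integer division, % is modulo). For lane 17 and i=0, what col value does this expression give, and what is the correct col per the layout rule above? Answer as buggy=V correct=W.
buggy=1 correct=4

`lane % 4`[17,0]->1
lane 17: g=4 (17/4), t=1 (17%4)
i=0: r=1*2+0+0=2, c=g=4
col: 1 vs 4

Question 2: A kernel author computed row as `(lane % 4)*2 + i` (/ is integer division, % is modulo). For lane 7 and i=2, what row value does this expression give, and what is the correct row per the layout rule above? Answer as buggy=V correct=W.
`(lane % 4)*2 + i`[7,2]=>8
lane 7: grp=1 (7/4), tig=3 (7%4)
i=2: r=3*2+0+8=14, c=grp=1
row: 8 vs 14

buggy=8 correct=14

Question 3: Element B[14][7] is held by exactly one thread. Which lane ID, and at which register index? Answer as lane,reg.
31,2

c:7=>grp=7  r:14=>rB=1,tig=3,lo=0
L=7*4+3=31  i=1*2+0=2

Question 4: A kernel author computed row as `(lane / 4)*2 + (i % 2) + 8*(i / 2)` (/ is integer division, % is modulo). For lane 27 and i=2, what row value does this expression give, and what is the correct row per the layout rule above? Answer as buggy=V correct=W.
`(lane / 4)*2 + (i % 2) + 8*(i / 2)`[27,2]->20
lane 27: g=6 (27/4), t=3 (27%4)
i=2: r=3*2+0+8=14, c=g=6
row: 20 vs 14

buggy=20 correct=14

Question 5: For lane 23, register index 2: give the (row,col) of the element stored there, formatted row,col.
23: gr=5,th=3
[2] (3*2+0+8,5) = (14,5)

14,5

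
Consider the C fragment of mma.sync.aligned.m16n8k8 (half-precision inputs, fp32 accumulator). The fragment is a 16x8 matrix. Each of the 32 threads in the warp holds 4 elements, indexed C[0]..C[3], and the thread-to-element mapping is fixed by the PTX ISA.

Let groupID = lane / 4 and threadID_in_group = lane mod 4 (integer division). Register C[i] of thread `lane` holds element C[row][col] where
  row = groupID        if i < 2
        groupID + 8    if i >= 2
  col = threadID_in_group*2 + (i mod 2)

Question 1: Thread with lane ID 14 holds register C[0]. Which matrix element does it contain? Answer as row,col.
3,4

L=14->g=14>>2=3, t=14&3=2
[0]->row 3+0=3  col 2·2+0=4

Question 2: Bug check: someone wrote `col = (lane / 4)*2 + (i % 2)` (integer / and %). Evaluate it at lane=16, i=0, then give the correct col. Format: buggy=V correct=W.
buggy=8 correct=0

`(lane / 4)*2 + (i % 2)`[16,0]->8
16: g=4,t=0
[0] (4+0,0*2+0) = (4,0)
col: 8 vs 0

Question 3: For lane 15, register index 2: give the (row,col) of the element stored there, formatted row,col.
L=15⇒gr=15>>2=3, th=15&3=3
[2]⇒row 3+8=11  col 3·2+0=6

11,6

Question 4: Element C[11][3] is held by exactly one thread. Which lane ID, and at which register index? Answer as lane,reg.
r:11=>grp=3,rB=1  c:3=>tig=1,lo=1
L=3*4+1=13  i=1*2+1=3

13,3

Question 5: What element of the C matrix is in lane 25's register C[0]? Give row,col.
6,2

25: G=6,T=1
[0] (6+0,1*2+0) = (6,2)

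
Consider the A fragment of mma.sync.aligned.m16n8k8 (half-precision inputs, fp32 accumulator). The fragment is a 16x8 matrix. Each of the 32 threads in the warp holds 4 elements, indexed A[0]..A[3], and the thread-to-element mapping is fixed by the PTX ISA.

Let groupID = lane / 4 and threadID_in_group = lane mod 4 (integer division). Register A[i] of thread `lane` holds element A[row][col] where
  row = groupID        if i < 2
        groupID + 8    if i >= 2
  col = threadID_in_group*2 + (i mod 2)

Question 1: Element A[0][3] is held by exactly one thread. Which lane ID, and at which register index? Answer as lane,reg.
r=0⇒gr=0,Rb=0  c=3⇒th=1,odd=1
L=0*4+1=1  i=0*2+1=1

1,1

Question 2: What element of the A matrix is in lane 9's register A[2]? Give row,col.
10,2

9: gr=2,th=1
[2] (2+8,1*2+0) = (10,2)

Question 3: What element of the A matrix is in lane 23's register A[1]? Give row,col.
23: g=5,t=3
[1] (5+0,3*2+1) = (5,7)

5,7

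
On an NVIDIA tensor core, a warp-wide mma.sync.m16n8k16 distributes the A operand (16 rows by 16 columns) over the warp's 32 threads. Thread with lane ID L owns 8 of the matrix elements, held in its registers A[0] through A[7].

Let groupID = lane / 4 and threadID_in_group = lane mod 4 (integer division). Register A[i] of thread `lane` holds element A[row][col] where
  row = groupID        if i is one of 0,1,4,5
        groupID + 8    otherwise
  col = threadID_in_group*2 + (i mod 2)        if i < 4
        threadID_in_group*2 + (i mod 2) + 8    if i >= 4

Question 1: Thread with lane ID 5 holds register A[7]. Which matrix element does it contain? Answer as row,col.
L=5->gid=5>>2=1, tid=5&3=1
[7]->row 1+8=9  col 1·2+1+8=11

9,11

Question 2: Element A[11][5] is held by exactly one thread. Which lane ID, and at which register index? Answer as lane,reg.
r=11⇒gr=3,Rb=1  c=5⇒Cb=0,th=2,odd=1
L=3*4+2=14  i=0*4+1*2+1=3

14,3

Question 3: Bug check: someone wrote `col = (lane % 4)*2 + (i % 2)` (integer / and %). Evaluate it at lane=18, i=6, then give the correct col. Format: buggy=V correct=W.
buggy=4 correct=12

`(lane % 4)*2 + (i % 2)`[18,6]->4
lane 18->18/4=4, 18 mod 4=2
i=6  r:4+8->12  c:2·2+0+8->12
col: 4 vs 12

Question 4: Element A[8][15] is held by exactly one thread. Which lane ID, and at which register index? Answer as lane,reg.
r=8⇒gr=0,Rb=1  c=15⇒Cb=1,th=3,odd=1
L=0*4+3=3  i=1*4+1*2+1=7

3,7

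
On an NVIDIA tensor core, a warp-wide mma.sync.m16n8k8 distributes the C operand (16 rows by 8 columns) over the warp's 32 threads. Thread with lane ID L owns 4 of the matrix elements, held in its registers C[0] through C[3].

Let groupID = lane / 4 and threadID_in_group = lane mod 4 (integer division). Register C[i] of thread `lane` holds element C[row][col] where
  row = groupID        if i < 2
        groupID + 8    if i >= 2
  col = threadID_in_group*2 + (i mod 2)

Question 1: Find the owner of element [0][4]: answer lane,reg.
2,0

r=0->g=0,rb=0  c=4->t=2,b0=0
L=0*4+2=2  i=0*2+0=0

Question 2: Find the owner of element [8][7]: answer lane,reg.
3,3

r=8→G=0,rhi=1  c=7→T=3,p=1
L=0*4+3=3  i=1*2+1=3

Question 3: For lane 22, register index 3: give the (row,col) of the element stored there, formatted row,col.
13,5

lane 22: grp=5 (22/4), tig=2 (22%4)
i=3: r=5+8=13, c=2*2+1=5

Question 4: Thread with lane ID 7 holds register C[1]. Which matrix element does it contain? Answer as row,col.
1,7

lane 7⇒7/4=1, 7 mod 4=3
i=1  r:1+0⇒1  c:2·3+1⇒7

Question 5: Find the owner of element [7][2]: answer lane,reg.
r=7→G=7,rhi=0  c=2→T=1,p=0
L=7*4+1=29  i=0*2+0=0

29,0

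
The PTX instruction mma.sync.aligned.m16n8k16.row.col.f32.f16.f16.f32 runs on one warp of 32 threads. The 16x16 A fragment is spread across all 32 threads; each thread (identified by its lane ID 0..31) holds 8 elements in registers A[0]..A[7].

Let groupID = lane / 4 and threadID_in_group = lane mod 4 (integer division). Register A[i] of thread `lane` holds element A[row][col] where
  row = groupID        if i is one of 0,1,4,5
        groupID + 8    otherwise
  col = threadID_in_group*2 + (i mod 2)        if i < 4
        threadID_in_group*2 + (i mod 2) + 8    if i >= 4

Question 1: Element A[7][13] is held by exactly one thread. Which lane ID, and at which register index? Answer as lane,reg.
30,5

r=7⇒gr=7,Rb=0  c=13⇒Cb=1,th=2,odd=1
L=7*4+2=30  i=1*4+0*2+1=5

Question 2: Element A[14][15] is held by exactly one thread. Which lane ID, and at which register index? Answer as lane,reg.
27,7

r:14=>grp=6,rB=1  c:15=>cB=1,tig=3,lo=1
L=6*4+3=27  i=1*4+1*2+1=7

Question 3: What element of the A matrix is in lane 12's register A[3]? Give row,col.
11,1

12: gr=3,th=0
[3] (3+8,0*2+1+0) = (11,1)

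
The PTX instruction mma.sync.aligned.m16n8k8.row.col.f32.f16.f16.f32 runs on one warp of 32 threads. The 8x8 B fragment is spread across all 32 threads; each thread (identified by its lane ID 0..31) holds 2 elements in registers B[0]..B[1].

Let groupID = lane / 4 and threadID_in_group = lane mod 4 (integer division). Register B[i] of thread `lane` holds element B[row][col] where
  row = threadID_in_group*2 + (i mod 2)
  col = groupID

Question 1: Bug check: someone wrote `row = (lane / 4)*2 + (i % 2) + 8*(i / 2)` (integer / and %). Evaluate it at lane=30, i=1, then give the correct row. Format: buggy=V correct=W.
buggy=15 correct=5

`(lane / 4)*2 + (i % 2) + 8*(i / 2)`[30,1]->15
lane 30: gid=7 (30/4), tid=2 (30%4)
i=1: r=2*2+1=5, c=gid=7
row: 15 vs 5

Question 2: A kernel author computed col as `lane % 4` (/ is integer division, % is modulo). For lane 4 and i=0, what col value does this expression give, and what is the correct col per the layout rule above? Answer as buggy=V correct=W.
`lane % 4`[4,0]->0
lane 4: g=1 (4/4), t=0 (4%4)
i=0: r=0*2+0=0, c=g=1
col: 0 vs 1

buggy=0 correct=1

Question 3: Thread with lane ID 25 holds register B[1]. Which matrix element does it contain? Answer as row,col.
3,6

L=25→G=25>>2=6, T=25&3=1
[1]→row 1·2+1=3  col G=6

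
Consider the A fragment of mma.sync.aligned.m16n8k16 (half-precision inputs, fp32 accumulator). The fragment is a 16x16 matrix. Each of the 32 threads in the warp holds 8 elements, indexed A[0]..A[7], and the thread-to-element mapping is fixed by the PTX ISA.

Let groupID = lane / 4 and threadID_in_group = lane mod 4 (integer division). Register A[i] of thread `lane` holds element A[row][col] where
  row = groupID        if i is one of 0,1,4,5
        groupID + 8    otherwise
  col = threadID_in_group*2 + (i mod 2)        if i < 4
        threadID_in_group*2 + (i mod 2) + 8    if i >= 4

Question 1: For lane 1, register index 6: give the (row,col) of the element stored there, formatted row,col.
lane 1: grp=0 (1/4), tig=1 (1%4)
i=6: r=0+8=8, c=1*2+0+8=10

8,10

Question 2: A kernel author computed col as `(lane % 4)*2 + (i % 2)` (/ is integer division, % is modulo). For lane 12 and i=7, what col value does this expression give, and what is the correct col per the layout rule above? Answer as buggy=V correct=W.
buggy=1 correct=9

`(lane % 4)*2 + (i % 2)`[12,7]->1
lane 12->12/4=3, 12 mod 4=0
i=7  r:3+8->11  c:2·0+1+8->9
col: 1 vs 9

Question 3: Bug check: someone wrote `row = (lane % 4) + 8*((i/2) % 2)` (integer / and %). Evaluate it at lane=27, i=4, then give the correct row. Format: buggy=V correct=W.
buggy=3 correct=6

`(lane % 4) + 8*((i/2) % 2)`[27,4]→3
lane 27→27/4=6, 27 mod 4=3
i=4  r:6+0→6  c:2·3+0+8→14
row: 3 vs 6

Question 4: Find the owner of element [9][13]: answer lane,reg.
r=9→G=1,rhi=1  c=13→chi=1,T=2,p=1
L=1*4+2=6  i=1*4+1*2+1=7

6,7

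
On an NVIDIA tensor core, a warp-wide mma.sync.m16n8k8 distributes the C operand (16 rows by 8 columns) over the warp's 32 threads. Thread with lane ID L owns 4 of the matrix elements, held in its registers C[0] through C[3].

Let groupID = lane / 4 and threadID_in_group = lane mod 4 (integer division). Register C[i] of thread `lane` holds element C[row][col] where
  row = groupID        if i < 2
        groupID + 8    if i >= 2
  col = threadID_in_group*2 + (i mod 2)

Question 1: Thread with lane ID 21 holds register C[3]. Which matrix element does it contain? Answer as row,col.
lane 21⇒21/4=5, 21 mod 4=1
i=3  r:5+8⇒13  c:2·1+1⇒3

13,3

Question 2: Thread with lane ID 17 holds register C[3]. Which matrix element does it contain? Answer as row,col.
17: gid=4,tid=1
[3] (4+8,1*2+1) = (12,3)

12,3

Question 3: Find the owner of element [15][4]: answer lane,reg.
r=15⇒gr=7,Rb=1  c=4⇒th=2,odd=0
L=7*4+2=30  i=1*2+0=2

30,2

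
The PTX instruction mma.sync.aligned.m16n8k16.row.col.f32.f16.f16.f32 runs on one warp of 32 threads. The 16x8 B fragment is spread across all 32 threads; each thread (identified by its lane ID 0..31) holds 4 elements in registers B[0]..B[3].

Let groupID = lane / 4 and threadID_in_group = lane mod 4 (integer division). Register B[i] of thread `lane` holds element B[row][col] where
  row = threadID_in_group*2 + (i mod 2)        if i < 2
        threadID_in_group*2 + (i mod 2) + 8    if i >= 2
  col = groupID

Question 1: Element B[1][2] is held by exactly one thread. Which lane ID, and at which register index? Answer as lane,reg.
c: 2->gid=2  r: 1->r8=0,tid=0,i&1=1
L=2*4+0=8  i=0*2+1=1

8,1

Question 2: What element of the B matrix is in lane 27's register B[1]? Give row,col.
lane 27: grp=6 (27/4), tig=3 (27%4)
i=1: r=3*2+1+0=7, c=grp=6

7,6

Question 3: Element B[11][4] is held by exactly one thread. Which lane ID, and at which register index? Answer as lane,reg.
c:4=>grp=4  r:11=>rB=1,tig=1,lo=1
L=4*4+1=17  i=1*2+1=3

17,3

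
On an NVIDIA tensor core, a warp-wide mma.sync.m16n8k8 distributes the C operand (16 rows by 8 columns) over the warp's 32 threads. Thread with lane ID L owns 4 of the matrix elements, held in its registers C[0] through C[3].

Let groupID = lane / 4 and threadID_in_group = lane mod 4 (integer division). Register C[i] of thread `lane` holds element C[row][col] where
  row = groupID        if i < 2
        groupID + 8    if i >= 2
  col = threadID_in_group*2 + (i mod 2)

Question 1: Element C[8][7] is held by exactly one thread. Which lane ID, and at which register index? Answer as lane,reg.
r: 8->gid=0,r8=1  c: 7->tid=3,i&1=1
L=0*4+3=3  i=1*2+1=3

3,3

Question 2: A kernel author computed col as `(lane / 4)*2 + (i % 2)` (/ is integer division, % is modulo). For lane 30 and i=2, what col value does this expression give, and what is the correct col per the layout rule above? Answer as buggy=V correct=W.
buggy=14 correct=4

`(lane / 4)*2 + (i % 2)`[30,2]=>14
L=30=>grp=30>>2=7, tig=30&3=2
[2]=>row 7+8=15  col 2·2+0=4
col: 14 vs 4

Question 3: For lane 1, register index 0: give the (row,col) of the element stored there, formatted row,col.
L=1→G=1>>2=0, T=1&3=1
[0]→row 0+0=0  col 1·2+0=2

0,2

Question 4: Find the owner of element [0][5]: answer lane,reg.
2,1

r=0⇒gr=0,Rb=0  c=5⇒th=2,odd=1
L=0*4+2=2  i=0*2+1=1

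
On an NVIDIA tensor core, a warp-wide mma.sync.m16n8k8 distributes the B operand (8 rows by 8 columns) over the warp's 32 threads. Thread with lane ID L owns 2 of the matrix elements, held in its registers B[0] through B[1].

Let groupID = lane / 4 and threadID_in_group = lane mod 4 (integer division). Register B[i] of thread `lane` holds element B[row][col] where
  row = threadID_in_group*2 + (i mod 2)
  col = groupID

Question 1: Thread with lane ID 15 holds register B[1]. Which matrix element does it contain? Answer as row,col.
L=15->gid=15>>2=3, tid=15&3=3
[1]->row 3·2+1=7  col gid=3

7,3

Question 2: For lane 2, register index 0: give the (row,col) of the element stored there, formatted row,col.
4,0

lane 2=>2/4=0, 2 mod 4=2
i=0  r:2·2+0=>4  c:0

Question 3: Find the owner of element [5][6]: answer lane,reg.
26,1

c=6⇒gr=6  r=5⇒th=2,odd=1
L=6*4+2=26  i=1=1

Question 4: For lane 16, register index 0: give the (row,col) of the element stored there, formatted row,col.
0,4

lane 16: G=4 (16/4), T=0 (16%4)
i=0: r=0*2+0=0, c=G=4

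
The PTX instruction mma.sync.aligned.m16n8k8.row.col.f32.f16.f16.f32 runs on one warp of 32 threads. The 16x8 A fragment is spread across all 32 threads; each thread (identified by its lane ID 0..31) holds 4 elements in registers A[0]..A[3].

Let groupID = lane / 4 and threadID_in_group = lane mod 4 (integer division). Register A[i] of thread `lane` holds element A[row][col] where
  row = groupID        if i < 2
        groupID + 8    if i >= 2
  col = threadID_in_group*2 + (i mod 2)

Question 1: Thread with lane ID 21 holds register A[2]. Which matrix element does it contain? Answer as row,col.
lane 21⇒21/4=5, 21 mod 4=1
i=2  r:5+8⇒13  c:2·1+0⇒2

13,2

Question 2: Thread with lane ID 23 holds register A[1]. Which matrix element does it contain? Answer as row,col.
L=23→G=23>>2=5, T=23&3=3
[1]→row 5+0=5  col 3·2+1=7

5,7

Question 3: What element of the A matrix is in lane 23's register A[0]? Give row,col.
5,6

L=23->gid=23>>2=5, tid=23&3=3
[0]->row 5+0=5  col 3·2+0=6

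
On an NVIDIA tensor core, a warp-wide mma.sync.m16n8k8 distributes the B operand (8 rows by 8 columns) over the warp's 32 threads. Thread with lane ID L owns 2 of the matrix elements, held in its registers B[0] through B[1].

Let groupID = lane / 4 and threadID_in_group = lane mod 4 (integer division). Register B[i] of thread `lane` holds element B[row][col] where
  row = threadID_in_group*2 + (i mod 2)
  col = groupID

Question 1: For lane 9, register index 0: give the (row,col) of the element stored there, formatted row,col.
9: g=2,t=1
[0] (1*2+0,2) = (2,2)

2,2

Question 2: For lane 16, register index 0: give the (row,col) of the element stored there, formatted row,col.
lane 16→16/4=4, 16 mod 4=0
i=0  r:2·0+0→0  c:4

0,4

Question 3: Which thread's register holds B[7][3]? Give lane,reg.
15,1

c: 3->gid=3  r: 7->tid=3,i&1=1
L=3*4+3=15  i=1=1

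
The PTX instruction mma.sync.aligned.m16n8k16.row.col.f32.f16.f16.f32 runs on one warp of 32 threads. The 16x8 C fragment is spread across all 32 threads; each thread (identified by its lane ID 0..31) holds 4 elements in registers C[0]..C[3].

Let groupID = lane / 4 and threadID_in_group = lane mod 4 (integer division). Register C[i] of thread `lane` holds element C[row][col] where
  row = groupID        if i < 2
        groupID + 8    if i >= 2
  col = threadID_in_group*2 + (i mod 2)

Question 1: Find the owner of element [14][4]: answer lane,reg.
26,2

r:14=>grp=6,rB=1  c:4=>tig=2,lo=0
L=6*4+2=26  i=1*2+0=2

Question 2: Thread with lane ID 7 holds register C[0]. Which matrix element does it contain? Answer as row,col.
1,6

lane 7: g=1 (7/4), t=3 (7%4)
i=0: r=1+0=1, c=3*2+0=6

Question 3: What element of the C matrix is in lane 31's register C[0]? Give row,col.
L=31→G=31>>2=7, T=31&3=3
[0]→row 7+0=7  col 3·2+0=6

7,6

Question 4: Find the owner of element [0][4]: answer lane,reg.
2,0

r: 0->gid=0,r8=0  c: 4->tid=2,i&1=0
L=0*4+2=2  i=0*2+0=0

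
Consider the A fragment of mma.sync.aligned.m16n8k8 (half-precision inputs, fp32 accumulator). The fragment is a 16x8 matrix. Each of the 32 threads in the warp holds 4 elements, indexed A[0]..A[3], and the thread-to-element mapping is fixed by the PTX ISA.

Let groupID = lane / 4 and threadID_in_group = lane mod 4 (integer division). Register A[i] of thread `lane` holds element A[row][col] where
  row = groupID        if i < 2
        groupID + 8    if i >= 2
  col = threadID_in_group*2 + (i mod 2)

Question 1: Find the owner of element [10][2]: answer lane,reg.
r: 10->gid=2,r8=1  c: 2->tid=1,i&1=0
L=2*4+1=9  i=1*2+0=2

9,2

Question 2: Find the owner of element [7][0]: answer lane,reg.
r: 7->gid=7,r8=0  c: 0->tid=0,i&1=0
L=7*4+0=28  i=0*2+0=0

28,0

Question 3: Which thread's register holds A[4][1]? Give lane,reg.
16,1

r: 4->gid=4,r8=0  c: 1->tid=0,i&1=1
L=4*4+0=16  i=0*2+1=1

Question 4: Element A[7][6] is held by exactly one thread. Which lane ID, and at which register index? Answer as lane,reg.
31,0

r=7->g=7,rb=0  c=6->t=3,b0=0
L=7*4+3=31  i=0*2+0=0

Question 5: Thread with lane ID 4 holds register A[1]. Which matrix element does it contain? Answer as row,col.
1,1

L=4⇒gr=4>>2=1, th=4&3=0
[1]⇒row 1+0=1  col 0·2+1=1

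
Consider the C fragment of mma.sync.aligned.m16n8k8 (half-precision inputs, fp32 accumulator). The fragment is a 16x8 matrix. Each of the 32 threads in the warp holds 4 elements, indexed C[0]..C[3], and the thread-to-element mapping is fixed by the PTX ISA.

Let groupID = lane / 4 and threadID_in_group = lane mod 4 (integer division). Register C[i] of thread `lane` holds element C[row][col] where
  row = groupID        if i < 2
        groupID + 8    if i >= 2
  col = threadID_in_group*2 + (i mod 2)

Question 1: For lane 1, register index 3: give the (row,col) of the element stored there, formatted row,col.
8,3

lane 1: g=0 (1/4), t=1 (1%4)
i=3: r=0+8=8, c=1*2+1=3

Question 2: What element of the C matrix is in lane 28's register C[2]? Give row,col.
L=28⇒gr=28>>2=7, th=28&3=0
[2]⇒row 7+8=15  col 0·2+0=0

15,0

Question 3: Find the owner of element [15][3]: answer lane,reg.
29,3

r=15⇒gr=7,Rb=1  c=3⇒th=1,odd=1
L=7*4+1=29  i=1*2+1=3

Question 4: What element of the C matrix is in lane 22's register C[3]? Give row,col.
22: G=5,T=2
[3] (5+8,2*2+1) = (13,5)

13,5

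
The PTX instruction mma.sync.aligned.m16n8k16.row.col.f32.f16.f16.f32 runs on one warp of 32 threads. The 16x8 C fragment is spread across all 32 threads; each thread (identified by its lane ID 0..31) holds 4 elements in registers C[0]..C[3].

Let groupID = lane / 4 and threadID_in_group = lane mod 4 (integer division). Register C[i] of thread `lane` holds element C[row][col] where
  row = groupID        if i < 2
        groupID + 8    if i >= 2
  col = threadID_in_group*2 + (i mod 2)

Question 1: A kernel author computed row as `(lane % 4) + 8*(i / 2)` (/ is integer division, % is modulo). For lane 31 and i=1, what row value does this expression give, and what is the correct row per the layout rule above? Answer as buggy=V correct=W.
`(lane % 4) + 8*(i / 2)`[31,1]->3
lane 31->31/4=7, 31 mod 4=3
i=1  r:7+0->7  c:2·3+1->7
row: 3 vs 7

buggy=3 correct=7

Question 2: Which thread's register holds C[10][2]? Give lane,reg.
r=10->g=2,rb=1  c=2->t=1,b0=0
L=2*4+1=9  i=1*2+0=2

9,2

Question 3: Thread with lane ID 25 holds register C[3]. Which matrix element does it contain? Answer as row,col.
14,3

lane 25: g=6 (25/4), t=1 (25%4)
i=3: r=6+8=14, c=1*2+1=3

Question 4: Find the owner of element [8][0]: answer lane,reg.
r=8->g=0,rb=1  c=0->t=0,b0=0
L=0*4+0=0  i=1*2+0=2

0,2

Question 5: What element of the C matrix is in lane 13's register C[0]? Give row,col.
lane 13→13/4=3, 13 mod 4=1
i=0  r:3+0→3  c:2·1+0→2

3,2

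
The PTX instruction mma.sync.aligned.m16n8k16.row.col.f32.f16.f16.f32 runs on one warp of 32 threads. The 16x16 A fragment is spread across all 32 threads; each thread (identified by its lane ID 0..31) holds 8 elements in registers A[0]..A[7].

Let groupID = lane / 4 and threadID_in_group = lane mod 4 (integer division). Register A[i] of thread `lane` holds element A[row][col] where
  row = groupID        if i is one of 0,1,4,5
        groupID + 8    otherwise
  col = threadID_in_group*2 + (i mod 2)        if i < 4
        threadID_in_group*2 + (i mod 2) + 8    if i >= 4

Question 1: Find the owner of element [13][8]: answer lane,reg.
r: 13->gid=5,r8=1  c: 8->c8=1,tid=0,i&1=0
L=5*4+0=20  i=1*4+1*2+0=6

20,6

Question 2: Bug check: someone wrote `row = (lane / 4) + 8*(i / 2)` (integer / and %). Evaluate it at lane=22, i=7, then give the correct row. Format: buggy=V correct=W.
`(lane / 4) + 8*(i / 2)`[22,7]=>29
L=22=>grp=22>>2=5, tig=22&3=2
[7]=>row 5+8=13  col 2·2+1+8=13
row: 29 vs 13

buggy=29 correct=13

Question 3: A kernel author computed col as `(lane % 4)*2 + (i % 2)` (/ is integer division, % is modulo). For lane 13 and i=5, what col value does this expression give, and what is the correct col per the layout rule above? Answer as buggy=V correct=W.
buggy=3 correct=11

`(lane % 4)*2 + (i % 2)`[13,5]⇒3
lane 13⇒13/4=3, 13 mod 4=1
i=5  r:3+0⇒3  c:2·1+1+8⇒11
col: 3 vs 11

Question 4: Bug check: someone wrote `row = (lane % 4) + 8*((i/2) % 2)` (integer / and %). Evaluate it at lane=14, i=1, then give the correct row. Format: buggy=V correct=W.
`(lane % 4) + 8*((i/2) % 2)`[14,1]=>2
lane 14: grp=3 (14/4), tig=2 (14%4)
i=1: r=3+0=3, c=2*2+1+0=5
row: 2 vs 3

buggy=2 correct=3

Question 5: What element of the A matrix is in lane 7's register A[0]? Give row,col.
L=7=>grp=7>>2=1, tig=7&3=3
[0]=>row 1+0=1  col 3·2+0+0=6

1,6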